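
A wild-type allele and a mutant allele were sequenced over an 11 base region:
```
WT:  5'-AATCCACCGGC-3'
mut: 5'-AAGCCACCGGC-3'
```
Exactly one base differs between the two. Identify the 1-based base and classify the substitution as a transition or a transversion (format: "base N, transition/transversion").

Base 3 changes T→G. T is a pyrimidine and G is a purine, so this is a transversion.

base 3, transversion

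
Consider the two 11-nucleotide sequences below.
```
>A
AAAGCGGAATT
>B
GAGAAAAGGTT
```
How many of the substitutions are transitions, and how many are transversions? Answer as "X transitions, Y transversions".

7 transitions, 1 transversion

Transitions (purine↔purine or pyrimidine↔pyrimidine): 1 A→G, 3 A→G, 4 G→A, 6 G→A, 7 G→A, 8 A→G, 9 A→G.
Transversions (purine↔pyrimidine): 5 C→A.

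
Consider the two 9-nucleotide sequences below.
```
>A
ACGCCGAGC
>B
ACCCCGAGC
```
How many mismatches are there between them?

Comparing position by position, 1 site differs: 3 (G/C).

1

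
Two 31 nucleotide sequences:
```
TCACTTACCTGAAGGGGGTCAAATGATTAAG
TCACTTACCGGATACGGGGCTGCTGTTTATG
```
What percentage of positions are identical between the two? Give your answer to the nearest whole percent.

10 positions differ (10, 13, 14, 15, 19, 21, 22, 23, 26, 30), so 21 of 31 match: 21/31 = 67.74%.

68%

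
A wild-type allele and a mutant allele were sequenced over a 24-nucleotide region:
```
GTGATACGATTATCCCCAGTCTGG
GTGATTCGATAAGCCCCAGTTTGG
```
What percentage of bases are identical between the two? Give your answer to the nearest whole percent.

83%

4 positions differ (6, 11, 13, 21), so 20 of 24 match: 20/24 = 83.33%.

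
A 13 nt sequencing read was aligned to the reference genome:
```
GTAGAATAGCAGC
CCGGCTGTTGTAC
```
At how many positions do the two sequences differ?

11

Comparing position by position, 11 positions differ: 1 (G/C), 2 (T/C), 3 (A/G), 5 (A/C), 6 (A/T), 7 (T/G), 8 (A/T), 9 (G/T), 10 (C/G), 11 (A/T), 12 (G/A).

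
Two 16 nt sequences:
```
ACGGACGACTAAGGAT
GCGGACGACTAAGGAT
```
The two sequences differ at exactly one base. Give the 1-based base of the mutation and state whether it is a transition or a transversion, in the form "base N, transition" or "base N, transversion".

base 1, transition

Base 1 changes A→G. A is a purine and G is a purine, so this is a transition.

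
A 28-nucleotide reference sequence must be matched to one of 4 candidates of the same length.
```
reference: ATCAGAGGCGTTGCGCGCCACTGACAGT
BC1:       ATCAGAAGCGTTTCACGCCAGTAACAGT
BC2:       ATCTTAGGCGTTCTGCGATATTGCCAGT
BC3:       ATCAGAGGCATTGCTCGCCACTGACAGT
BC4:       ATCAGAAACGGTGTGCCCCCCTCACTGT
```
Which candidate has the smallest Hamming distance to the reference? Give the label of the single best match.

BC3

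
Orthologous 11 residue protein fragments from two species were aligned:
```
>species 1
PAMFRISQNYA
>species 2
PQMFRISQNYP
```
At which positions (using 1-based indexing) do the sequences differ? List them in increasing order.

2, 11

Scanning 1-based: 2: A/Q; 11: A/P.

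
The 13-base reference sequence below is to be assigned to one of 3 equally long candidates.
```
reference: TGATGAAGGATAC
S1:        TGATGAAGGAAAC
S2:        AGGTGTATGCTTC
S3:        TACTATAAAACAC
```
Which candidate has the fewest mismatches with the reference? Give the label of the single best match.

S1

S1 differs at 1 site; S2 differs at 6 sites; S3 differs at 7 sites. The closest is S1.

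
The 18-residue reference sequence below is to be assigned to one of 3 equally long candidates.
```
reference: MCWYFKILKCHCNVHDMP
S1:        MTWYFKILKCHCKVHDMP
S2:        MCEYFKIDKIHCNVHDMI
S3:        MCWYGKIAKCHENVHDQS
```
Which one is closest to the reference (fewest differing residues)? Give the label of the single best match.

S1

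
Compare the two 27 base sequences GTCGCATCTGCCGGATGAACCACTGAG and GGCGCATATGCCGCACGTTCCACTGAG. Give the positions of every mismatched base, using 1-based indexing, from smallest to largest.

2, 8, 14, 16, 18, 19

Scanning 1-based: 2: T/G; 8: C/A; 14: G/C; 16: T/C; 18: A/T; 19: A/T.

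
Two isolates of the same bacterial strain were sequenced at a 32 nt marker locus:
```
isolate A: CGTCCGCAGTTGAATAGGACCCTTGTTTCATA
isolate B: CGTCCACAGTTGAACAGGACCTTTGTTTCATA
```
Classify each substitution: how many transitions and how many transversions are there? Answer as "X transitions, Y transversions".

3 transitions, 0 transversions

Transitions (purine↔purine or pyrimidine↔pyrimidine): 6 G→A, 15 T→C, 22 C→T.
Transversions (purine↔pyrimidine): none.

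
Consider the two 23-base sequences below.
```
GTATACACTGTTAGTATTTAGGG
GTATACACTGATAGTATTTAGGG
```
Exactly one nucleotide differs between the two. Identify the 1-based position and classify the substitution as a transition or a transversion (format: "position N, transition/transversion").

The sequences differ only at position 11: T→A (pyrimidine→purine), a transversion.

position 11, transversion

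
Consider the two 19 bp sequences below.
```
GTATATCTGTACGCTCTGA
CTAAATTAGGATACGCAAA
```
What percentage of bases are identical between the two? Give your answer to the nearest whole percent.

47%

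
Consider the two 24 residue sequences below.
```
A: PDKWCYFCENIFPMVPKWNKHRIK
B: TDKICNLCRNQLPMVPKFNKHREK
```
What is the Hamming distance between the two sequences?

Comparing position by position, 9 residues differ: 1 (P/T), 4 (W/I), 6 (Y/N), 7 (F/L), 9 (E/R), 11 (I/Q), 12 (F/L), 18 (W/F), 23 (I/E).

9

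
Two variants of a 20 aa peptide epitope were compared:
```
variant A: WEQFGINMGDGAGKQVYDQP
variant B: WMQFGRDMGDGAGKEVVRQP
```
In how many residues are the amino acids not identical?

6

Comparing position by position, 6 residues differ: 2 (E/M), 6 (I/R), 7 (N/D), 15 (Q/E), 17 (Y/V), 18 (D/R).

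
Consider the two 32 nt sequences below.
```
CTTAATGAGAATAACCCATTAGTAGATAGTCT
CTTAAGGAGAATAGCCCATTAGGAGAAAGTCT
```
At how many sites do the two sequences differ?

Mismatches (1-based): site 6: T→G; site 14: A→G; site 23: T→G; site 27: T→A.

4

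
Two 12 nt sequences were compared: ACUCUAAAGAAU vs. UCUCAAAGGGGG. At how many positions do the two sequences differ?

6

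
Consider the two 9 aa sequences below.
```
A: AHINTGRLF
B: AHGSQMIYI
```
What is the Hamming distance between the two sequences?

7

Mismatches (1-based): residue 3: I→G; residue 4: N→S; residue 5: T→Q; residue 6: G→M; residue 7: R→I; residue 8: L→Y; residue 9: F→I.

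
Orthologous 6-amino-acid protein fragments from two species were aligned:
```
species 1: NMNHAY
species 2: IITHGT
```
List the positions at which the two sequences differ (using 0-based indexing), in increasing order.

0, 1, 2, 4, 5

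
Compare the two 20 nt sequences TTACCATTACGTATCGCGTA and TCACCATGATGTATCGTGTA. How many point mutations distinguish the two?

4

Comparing position by position, 4 sites differ: 2 (T/C), 8 (T/G), 10 (C/T), 17 (C/T).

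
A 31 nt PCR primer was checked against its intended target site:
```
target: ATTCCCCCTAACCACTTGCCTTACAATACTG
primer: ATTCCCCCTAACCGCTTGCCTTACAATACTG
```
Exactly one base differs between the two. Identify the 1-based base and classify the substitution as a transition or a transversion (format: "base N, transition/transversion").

base 14, transition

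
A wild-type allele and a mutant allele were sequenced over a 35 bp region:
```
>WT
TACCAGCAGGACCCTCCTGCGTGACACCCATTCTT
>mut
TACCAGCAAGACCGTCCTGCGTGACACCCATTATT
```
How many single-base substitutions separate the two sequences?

3

The sequences differ at sites 9, 14, 33 (1-based) — 3 in total.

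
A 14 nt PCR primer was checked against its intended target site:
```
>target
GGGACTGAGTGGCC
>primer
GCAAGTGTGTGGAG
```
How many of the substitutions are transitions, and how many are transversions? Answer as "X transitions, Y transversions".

1 transition, 5 transversions

Mismatches (1-based):
site 2: G→C (purine→pyrimidine, transversion)
site 3: G→A (purine→purine, transition)
site 5: C→G (pyrimidine→purine, transversion)
site 8: A→T (purine→pyrimidine, transversion)
site 13: C→A (pyrimidine→purine, transversion)
site 14: C→G (pyrimidine→purine, transversion)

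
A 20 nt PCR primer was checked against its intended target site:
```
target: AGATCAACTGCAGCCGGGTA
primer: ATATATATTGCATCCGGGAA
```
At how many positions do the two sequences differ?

6

The sequences differ at positions 2, 5, 6, 8, 13, 19 (1-based) — 6 in total.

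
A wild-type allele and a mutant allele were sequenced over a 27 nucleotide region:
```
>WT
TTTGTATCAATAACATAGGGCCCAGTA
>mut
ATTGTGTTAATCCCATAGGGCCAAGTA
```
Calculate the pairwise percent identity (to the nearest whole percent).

6 positions differ (1, 6, 8, 12, 13, 23), so 21 of 27 match: 21/27 = 77.78%.

78%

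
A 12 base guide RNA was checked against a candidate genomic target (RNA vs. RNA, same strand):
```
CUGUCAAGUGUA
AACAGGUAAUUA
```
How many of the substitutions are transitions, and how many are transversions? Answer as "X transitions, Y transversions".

2 transitions, 8 transversions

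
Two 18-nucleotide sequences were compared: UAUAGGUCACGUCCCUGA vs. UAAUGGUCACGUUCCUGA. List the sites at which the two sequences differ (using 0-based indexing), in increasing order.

2, 3, 12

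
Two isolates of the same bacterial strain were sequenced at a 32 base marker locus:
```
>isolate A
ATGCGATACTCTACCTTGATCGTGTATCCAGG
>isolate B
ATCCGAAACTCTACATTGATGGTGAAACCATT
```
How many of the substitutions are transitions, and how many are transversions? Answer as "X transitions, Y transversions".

Mismatches (1-based):
base 3: G→C (purine→pyrimidine, transversion)
base 7: T→A (pyrimidine→purine, transversion)
base 15: C→A (pyrimidine→purine, transversion)
base 21: C→G (pyrimidine→purine, transversion)
base 25: T→A (pyrimidine→purine, transversion)
base 27: T→A (pyrimidine→purine, transversion)
base 31: G→T (purine→pyrimidine, transversion)
base 32: G→T (purine→pyrimidine, transversion)

0 transitions, 8 transversions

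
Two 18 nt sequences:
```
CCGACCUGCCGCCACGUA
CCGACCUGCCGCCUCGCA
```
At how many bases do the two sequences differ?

Comparing position by position, 2 bases differ: 14 (A/U), 17 (U/C).

2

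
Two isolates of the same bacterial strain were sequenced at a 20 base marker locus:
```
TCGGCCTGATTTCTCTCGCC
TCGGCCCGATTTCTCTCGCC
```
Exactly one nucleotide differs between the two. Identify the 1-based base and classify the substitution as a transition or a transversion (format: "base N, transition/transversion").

base 7, transition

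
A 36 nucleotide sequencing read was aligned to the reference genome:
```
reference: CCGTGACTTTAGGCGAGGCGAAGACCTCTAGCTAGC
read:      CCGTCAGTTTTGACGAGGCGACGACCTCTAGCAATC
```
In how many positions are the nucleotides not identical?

The sequences differ at positions 5, 7, 11, 13, 22, 33, 35 (1-based) — 7 in total.

7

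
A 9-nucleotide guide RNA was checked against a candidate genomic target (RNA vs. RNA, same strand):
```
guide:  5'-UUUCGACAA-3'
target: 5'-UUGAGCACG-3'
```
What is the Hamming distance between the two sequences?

The sequences differ at bases 3, 4, 6, 7, 8, 9 (1-based) — 6 in total.

6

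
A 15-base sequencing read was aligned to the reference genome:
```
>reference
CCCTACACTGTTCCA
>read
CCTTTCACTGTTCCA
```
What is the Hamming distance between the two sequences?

Mismatches (1-based): position 3: C→T; position 5: A→T.

2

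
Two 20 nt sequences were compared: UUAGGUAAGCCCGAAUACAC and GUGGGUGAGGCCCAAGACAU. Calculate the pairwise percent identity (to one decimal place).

65.0%

Mismatches at positions 1, 3, 7, 10, 13, 16, 20 (1-based): 7 of 20.
Identical positions: 13/20 = 65% → 65.0%.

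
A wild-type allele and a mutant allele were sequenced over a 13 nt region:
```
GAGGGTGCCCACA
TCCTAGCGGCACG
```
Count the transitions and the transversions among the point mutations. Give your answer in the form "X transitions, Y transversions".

Transitions (purine↔purine or pyrimidine↔pyrimidine): 5 G→A, 13 A→G.
Transversions (purine↔pyrimidine): 1 G→T, 2 A→C, 3 G→C, 4 G→T, 6 T→G, 7 G→C, 8 C→G, 9 C→G.

2 transitions, 8 transversions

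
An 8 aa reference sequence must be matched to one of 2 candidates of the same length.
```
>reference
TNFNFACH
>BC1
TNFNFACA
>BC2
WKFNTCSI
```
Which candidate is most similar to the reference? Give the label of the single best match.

BC1 differs at 1 residue; BC2 differs at 6 residues. The closest is BC1.

BC1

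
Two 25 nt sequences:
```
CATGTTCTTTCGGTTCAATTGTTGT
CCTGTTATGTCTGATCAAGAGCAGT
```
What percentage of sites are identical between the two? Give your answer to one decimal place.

9 positions differ (2, 7, 9, 12, 14, 19, 20, 22, 23), so 16 of 25 match: 16/25 = 64%.

64.0%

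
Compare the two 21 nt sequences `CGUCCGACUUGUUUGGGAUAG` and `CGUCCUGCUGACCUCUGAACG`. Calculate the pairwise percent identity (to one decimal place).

52.4%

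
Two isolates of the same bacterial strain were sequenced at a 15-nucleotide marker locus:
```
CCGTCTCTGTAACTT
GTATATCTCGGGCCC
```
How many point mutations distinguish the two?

10

Comparing position by position, 10 positions differ: 1 (C/G), 2 (C/T), 3 (G/A), 5 (C/A), 9 (G/C), 10 (T/G), 11 (A/G), 12 (A/G), 14 (T/C), 15 (T/C).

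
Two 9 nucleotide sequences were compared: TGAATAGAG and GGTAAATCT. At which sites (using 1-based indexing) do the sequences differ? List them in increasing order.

Differences at site 1 (T→G), site 3 (A→T), site 5 (T→A), site 7 (G→T), site 8 (A→C), site 9 (G→T).

1, 3, 5, 7, 8, 9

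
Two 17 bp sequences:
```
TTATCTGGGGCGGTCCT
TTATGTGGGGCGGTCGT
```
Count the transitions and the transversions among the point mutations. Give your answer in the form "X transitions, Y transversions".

0 transitions, 2 transversions

Transitions (purine↔purine or pyrimidine↔pyrimidine): none.
Transversions (purine↔pyrimidine): 5 C→G, 16 C→G.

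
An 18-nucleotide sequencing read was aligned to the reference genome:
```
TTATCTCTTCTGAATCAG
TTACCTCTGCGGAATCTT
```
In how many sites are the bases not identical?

5

The sequences differ at sites 4, 9, 11, 17, 18 (1-based) — 5 in total.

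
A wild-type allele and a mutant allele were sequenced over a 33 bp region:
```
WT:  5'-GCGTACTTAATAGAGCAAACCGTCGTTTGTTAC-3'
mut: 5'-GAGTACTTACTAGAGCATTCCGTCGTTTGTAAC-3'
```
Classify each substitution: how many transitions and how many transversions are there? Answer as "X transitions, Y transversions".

Transitions (purine↔purine or pyrimidine↔pyrimidine): none.
Transversions (purine↔pyrimidine): 2 C→A, 10 A→C, 18 A→T, 19 A→T, 31 T→A.

0 transitions, 5 transversions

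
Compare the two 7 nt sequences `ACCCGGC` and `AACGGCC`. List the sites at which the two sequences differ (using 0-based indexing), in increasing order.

1, 3, 5

Scanning 0-based: 1: C/A; 3: C/G; 5: G/C.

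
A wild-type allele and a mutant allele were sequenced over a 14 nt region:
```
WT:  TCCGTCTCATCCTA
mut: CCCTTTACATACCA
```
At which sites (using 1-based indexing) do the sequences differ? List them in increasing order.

1, 4, 6, 7, 11, 13

Differences at site 1 (T→C), site 4 (G→T), site 6 (C→T), site 7 (T→A), site 11 (C→A), site 13 (T→C).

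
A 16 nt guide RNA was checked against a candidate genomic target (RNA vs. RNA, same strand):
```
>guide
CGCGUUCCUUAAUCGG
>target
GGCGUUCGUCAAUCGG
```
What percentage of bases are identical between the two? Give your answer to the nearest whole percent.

81%

3 positions differ (1, 8, 10), so 13 of 16 match: 13/16 = 81.25%.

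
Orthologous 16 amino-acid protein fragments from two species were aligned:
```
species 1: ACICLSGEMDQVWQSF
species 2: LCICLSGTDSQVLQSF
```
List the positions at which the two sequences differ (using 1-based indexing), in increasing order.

1, 8, 9, 10, 13

Scanning 1-based: 1: A/L; 8: E/T; 9: M/D; 10: D/S; 13: W/L.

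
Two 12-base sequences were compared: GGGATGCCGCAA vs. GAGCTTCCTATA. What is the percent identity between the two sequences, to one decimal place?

50.0%

Mismatches at positions 2, 4, 6, 9, 10, 11 (1-based): 6 of 12.
Identical positions: 6/12 = 50% → 50.0%.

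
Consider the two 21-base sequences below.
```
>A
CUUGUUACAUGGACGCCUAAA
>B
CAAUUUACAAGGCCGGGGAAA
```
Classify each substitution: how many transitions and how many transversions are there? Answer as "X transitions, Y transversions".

Transitions (purine↔purine or pyrimidine↔pyrimidine): none.
Transversions (purine↔pyrimidine): 2 U→A, 3 U→A, 4 G→U, 10 U→A, 13 A→C, 16 C→G, 17 C→G, 18 U→G.

0 transitions, 8 transversions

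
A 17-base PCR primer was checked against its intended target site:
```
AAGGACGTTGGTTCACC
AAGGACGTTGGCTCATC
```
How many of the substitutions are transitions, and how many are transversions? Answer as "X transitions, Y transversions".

2 transitions, 0 transversions

Transitions (purine↔purine or pyrimidine↔pyrimidine): 12 T→C, 16 C→T.
Transversions (purine↔pyrimidine): none.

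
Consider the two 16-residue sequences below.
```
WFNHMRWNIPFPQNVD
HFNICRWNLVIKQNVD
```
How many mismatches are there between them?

7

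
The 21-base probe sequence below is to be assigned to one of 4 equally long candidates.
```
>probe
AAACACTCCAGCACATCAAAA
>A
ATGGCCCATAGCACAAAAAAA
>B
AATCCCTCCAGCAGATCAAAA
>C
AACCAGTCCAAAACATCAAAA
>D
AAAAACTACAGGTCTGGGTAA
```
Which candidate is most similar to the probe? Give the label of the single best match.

Hamming distances to probe — A: 9; B: 3; C: 4; D: 9.
Smallest is B with 3 mismatches.

B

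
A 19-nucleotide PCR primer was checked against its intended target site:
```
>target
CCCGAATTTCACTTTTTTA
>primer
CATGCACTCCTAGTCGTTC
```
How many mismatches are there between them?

11

Comparing position by position, 11 sites differ: 2 (C/A), 3 (C/T), 5 (A/C), 7 (T/C), 9 (T/C), 11 (A/T), 12 (C/A), 13 (T/G), 15 (T/C), 16 (T/G), 19 (A/C).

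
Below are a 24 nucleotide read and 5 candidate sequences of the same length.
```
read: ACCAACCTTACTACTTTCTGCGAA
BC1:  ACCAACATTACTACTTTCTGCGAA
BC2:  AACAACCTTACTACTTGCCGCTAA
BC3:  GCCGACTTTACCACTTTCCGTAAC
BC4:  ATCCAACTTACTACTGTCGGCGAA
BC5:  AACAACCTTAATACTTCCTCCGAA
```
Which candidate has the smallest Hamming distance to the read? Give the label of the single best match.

BC1

BC1 differs at 1 base; BC2 differs at 4 bases; BC3 differs at 8 bases; BC4 differs at 5 bases; BC5 differs at 4 bases. The closest is BC1.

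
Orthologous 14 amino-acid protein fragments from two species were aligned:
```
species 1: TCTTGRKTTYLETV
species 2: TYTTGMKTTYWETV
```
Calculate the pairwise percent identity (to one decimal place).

78.6%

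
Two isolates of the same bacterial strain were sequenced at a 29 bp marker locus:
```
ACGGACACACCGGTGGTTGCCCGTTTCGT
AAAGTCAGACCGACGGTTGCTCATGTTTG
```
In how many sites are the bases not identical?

12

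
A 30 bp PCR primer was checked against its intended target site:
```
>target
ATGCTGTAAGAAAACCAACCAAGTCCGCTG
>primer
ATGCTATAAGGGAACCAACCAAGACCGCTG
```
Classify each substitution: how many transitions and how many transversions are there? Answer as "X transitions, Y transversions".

Transitions (purine↔purine or pyrimidine↔pyrimidine): 6 G→A, 11 A→G, 12 A→G.
Transversions (purine↔pyrimidine): 24 T→A.

3 transitions, 1 transversion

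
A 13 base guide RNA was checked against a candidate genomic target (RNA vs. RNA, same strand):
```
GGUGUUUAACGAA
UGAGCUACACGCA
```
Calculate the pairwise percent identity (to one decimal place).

6 positions differ (1, 3, 5, 7, 8, 12), so 7 of 13 match: 7/13 = 53.85%.

53.8%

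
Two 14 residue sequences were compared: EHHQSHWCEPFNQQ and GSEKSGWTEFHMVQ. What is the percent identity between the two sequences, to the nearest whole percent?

29%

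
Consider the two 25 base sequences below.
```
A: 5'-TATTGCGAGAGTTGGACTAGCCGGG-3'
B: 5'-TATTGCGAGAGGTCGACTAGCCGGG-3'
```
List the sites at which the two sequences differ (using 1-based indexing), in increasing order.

Differences at site 12 (T→G), site 14 (G→C).

12, 14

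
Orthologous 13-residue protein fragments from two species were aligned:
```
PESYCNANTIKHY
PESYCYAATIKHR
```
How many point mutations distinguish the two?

Mismatches (1-based): position 6: N→Y; position 8: N→A; position 13: Y→R.

3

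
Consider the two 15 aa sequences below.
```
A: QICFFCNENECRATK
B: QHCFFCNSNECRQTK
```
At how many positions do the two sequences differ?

Mismatches (1-based): position 2: I→H; position 8: E→S; position 13: A→Q.

3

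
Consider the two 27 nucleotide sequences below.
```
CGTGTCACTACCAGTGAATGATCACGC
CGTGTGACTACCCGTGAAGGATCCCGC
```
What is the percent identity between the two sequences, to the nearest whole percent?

Mismatches at positions 6, 13, 19, 24 (1-based): 4 of 27.
Identical positions: 23/27 = 85.19% → 85%.

85%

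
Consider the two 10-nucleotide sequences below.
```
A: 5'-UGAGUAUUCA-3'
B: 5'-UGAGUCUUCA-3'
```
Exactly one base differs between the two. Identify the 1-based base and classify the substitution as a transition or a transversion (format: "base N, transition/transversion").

Base 6 changes A→C. A is a purine and C is a pyrimidine, so this is a transversion.

base 6, transversion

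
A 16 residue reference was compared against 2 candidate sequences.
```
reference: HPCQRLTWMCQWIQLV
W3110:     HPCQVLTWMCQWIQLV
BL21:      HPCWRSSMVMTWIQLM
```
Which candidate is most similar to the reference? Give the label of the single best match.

W3110

Hamming distances to reference — W3110: 1; BL21: 8.
Smallest is W3110 with 1 mismatch.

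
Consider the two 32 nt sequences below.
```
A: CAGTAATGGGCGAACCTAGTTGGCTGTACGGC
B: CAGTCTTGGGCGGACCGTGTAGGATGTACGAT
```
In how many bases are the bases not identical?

The sequences differ at bases 5, 6, 13, 17, 18, 21, 24, 31, 32 (1-based) — 9 in total.

9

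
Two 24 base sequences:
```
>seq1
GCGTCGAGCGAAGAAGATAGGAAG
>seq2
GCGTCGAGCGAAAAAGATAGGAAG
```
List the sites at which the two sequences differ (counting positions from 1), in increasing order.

Scanning 1-based: 13: G/A.

13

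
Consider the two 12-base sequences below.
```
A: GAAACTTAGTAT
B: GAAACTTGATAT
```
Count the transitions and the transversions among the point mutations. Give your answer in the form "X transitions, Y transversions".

2 transitions, 0 transversions

Mismatches (1-based):
position 8: A→G (purine→purine, transition)
position 9: G→A (purine→purine, transition)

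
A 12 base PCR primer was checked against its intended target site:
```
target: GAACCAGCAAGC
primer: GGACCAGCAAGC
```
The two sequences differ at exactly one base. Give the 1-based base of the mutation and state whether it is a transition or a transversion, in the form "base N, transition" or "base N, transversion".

base 2, transition

The sequences differ only at base 2: A→G (purine→purine), a transition.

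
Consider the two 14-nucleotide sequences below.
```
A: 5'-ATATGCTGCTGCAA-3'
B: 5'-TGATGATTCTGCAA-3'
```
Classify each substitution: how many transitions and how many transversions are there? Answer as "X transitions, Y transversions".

Mismatches (1-based):
site 1: A→T (purine→pyrimidine, transversion)
site 2: T→G (pyrimidine→purine, transversion)
site 6: C→A (pyrimidine→purine, transversion)
site 8: G→T (purine→pyrimidine, transversion)

0 transitions, 4 transversions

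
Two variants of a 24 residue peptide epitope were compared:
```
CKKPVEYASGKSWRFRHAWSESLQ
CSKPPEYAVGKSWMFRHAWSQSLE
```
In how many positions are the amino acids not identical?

Comparing position by position, 6 positions differ: 2 (K/S), 5 (V/P), 9 (S/V), 14 (R/M), 21 (E/Q), 24 (Q/E).

6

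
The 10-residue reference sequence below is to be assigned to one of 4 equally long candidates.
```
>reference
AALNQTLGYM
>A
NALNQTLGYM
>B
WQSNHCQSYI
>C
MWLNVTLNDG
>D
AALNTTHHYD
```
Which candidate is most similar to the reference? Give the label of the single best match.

A

Hamming distances to reference — A: 1; B: 8; C: 6; D: 4.
Smallest is A with 1 mismatch.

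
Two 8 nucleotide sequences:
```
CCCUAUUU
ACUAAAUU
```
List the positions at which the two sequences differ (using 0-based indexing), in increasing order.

0, 2, 3, 5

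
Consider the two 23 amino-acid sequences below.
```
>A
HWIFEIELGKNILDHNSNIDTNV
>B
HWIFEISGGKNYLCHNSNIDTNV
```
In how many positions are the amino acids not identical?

4

Mismatches (1-based): position 7: E→S; position 8: L→G; position 12: I→Y; position 14: D→C.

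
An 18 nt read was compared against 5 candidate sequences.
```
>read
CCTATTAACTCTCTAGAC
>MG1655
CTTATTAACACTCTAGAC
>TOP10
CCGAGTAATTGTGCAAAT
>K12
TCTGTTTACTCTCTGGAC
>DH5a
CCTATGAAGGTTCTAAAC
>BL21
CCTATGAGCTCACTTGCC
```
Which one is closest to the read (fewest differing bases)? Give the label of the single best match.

MG1655

Hamming distances to read — MG1655: 2; TOP10: 8; K12: 4; DH5a: 5; BL21: 5.
Smallest is MG1655 with 2 mismatches.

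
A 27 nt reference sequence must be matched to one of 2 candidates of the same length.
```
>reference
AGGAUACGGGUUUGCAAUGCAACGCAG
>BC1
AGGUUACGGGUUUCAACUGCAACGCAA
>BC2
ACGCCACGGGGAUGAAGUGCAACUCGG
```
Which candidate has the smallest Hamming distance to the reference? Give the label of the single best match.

BC1

BC1 differs at 5 sites; BC2 differs at 9 sites. The closest is BC1.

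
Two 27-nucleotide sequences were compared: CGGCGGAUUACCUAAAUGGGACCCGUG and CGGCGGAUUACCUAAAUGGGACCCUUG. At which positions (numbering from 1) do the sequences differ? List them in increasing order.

25

Differences at position 25 (G→U).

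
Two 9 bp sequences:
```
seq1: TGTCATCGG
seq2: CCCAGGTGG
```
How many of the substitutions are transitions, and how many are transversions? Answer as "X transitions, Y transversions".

4 transitions, 3 transversions

Mismatches (1-based):
base 1: T→C (pyrimidine→pyrimidine, transition)
base 2: G→C (purine→pyrimidine, transversion)
base 3: T→C (pyrimidine→pyrimidine, transition)
base 4: C→A (pyrimidine→purine, transversion)
base 5: A→G (purine→purine, transition)
base 6: T→G (pyrimidine→purine, transversion)
base 7: C→T (pyrimidine→pyrimidine, transition)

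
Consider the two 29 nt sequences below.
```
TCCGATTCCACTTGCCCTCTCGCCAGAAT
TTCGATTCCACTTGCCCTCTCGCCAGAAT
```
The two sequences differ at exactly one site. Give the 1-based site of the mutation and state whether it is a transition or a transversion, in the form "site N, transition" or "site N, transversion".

site 2, transition

Site 2 changes C→T. C is a pyrimidine and T is a pyrimidine, so this is a transition.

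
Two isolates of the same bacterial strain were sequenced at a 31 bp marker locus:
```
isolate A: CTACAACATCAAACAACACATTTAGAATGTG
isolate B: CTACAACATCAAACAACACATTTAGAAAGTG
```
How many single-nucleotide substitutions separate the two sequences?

Mismatches (1-based): position 28: T→A.

1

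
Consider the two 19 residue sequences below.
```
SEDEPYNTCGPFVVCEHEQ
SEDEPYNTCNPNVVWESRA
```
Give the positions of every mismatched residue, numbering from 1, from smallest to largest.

Scanning 1-based: 10: G/N; 12: F/N; 15: C/W; 17: H/S; 18: E/R; 19: Q/A.

10, 12, 15, 17, 18, 19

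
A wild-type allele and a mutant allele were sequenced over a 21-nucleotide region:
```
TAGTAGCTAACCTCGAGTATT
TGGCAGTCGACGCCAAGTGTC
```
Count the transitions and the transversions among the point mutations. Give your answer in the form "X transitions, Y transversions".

Transitions (purine↔purine or pyrimidine↔pyrimidine): 2 A→G, 4 T→C, 7 C→T, 8 T→C, 9 A→G, 13 T→C, 15 G→A, 19 A→G, 21 T→C.
Transversions (purine↔pyrimidine): 12 C→G.

9 transitions, 1 transversion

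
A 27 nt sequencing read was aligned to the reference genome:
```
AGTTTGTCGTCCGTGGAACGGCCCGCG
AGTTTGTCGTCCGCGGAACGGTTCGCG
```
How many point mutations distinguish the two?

Comparing position by position, 3 positions differ: 14 (T/C), 22 (C/T), 23 (C/T).

3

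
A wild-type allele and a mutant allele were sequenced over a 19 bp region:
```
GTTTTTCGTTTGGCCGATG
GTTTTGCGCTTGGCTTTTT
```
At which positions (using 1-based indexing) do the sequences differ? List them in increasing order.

Scanning 1-based: 6: T/G; 9: T/C; 15: C/T; 16: G/T; 17: A/T; 19: G/T.

6, 9, 15, 16, 17, 19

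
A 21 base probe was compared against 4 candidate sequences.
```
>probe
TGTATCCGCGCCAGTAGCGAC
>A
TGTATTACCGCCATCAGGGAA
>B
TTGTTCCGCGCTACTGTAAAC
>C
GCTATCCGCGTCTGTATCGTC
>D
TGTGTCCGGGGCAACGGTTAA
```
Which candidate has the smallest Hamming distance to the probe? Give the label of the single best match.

C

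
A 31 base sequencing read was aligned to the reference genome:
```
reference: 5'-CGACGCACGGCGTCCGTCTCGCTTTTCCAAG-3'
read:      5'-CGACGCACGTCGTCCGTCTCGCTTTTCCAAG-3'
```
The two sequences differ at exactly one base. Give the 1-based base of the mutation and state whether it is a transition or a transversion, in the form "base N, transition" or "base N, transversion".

The sequences differ only at base 10: G→T (purine→pyrimidine), a transversion.

base 10, transversion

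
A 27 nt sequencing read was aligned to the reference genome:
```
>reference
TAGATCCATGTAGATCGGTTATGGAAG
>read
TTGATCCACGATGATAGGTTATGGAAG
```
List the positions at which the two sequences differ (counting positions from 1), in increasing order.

2, 9, 11, 12, 16

Scanning 1-based: 2: A/T; 9: T/C; 11: T/A; 12: A/T; 16: C/A.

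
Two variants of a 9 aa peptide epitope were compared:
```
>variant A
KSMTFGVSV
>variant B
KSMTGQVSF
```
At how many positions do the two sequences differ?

Mismatches (1-based): position 5: F→G; position 6: G→Q; position 9: V→F.

3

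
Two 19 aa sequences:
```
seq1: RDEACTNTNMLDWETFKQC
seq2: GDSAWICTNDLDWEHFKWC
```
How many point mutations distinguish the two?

8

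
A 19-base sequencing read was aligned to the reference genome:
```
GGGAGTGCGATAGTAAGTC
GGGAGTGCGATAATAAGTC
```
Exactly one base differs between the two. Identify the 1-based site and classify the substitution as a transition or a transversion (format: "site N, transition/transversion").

Site 13 changes G→A. G is a purine and A is a purine, so this is a transition.

site 13, transition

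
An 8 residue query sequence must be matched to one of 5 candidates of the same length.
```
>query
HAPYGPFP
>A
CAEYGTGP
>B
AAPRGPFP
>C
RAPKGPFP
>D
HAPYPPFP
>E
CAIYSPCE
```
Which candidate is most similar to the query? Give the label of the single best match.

D

Hamming distances to query — A: 4; B: 2; C: 2; D: 1; E: 5.
Smallest is D with 1 mismatch.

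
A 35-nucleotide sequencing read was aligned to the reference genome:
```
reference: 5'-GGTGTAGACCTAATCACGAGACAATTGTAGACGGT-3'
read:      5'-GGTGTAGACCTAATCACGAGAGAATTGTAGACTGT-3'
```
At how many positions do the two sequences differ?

Comparing position by position, 2 positions differ: 22 (C/G), 33 (G/T).

2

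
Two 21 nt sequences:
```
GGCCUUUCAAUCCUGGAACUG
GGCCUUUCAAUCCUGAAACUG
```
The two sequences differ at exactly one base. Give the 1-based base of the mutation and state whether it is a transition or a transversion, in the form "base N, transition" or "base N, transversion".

Base 16 changes G→A. G is a purine and A is a purine, so this is a transition.

base 16, transition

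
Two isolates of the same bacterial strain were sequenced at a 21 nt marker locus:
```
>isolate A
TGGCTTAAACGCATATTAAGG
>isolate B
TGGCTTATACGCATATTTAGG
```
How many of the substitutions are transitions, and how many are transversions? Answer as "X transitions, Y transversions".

0 transitions, 2 transversions

Transitions (purine↔purine or pyrimidine↔pyrimidine): none.
Transversions (purine↔pyrimidine): 8 A→T, 18 A→T.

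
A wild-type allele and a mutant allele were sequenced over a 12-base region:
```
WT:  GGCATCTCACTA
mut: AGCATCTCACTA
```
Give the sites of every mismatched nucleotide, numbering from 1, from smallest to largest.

Differences at site 1 (G→A).

1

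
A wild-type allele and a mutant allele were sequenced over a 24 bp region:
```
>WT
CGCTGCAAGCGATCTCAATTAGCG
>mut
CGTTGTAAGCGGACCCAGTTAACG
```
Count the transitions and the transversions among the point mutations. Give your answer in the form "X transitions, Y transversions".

6 transitions, 1 transversion

Mismatches (1-based):
site 3: C→T (pyrimidine→pyrimidine, transition)
site 6: C→T (pyrimidine→pyrimidine, transition)
site 12: A→G (purine→purine, transition)
site 13: T→A (pyrimidine→purine, transversion)
site 15: T→C (pyrimidine→pyrimidine, transition)
site 18: A→G (purine→purine, transition)
site 22: G→A (purine→purine, transition)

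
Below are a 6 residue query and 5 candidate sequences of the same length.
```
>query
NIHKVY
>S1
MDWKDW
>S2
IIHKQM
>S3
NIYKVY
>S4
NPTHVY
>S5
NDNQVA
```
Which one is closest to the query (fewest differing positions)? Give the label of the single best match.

Hamming distances to query — S1: 5; S2: 3; S3: 1; S4: 3; S5: 4.
Smallest is S3 with 1 mismatch.

S3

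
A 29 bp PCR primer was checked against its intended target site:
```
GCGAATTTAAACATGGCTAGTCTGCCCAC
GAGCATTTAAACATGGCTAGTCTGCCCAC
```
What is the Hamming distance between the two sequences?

The sequences differ at positions 2, 4 (1-based) — 2 in total.

2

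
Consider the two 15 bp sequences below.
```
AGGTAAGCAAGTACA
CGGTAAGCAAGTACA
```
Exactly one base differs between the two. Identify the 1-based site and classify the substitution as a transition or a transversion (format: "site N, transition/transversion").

site 1, transversion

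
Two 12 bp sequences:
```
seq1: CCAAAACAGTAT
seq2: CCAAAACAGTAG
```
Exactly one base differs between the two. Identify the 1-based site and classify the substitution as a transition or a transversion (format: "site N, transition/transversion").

site 12, transversion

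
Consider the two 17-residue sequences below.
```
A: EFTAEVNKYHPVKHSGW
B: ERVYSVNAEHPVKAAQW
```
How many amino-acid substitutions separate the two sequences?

9

The sequences differ at positions 2, 3, 4, 5, 8, 9, 14, 15, 16 (1-based) — 9 in total.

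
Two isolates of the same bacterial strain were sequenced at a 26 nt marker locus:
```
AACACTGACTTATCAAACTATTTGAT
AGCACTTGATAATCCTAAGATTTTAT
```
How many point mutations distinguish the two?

10

Comparing position by position, 10 sites differ: 2 (A/G), 7 (G/T), 8 (A/G), 9 (C/A), 11 (T/A), 15 (A/C), 16 (A/T), 18 (C/A), 19 (T/G), 24 (G/T).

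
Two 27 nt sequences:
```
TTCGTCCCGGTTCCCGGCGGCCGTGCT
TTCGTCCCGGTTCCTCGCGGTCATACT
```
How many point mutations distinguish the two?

5

The sequences differ at bases 15, 16, 21, 23, 25 (1-based) — 5 in total.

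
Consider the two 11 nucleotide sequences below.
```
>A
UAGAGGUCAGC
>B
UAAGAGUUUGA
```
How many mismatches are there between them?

6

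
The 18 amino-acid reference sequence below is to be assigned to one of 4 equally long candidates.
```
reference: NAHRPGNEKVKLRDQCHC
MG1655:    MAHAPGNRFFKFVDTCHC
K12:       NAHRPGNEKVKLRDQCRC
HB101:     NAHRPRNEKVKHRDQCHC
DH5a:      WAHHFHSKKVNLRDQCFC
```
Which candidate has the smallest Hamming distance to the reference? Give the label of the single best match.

K12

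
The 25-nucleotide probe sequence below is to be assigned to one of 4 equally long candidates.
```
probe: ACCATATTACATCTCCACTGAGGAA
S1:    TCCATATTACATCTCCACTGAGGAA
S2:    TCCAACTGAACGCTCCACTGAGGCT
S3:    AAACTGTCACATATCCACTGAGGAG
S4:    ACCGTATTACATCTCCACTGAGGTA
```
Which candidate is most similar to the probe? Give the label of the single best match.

S1 differs at 1 base; S2 differs at 9 bases; S3 differs at 7 bases; S4 differs at 2 bases. The closest is S1.

S1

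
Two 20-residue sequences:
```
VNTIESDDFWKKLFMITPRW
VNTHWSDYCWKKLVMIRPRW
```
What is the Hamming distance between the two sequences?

Comparing position by position, 6 residues differ: 4 (I/H), 5 (E/W), 8 (D/Y), 9 (F/C), 14 (F/V), 17 (T/R).

6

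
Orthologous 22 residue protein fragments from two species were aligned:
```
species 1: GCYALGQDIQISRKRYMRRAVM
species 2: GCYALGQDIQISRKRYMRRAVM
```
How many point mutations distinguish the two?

0

No positions differ; the sequences are identical.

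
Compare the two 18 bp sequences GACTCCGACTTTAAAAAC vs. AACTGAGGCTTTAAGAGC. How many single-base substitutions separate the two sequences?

6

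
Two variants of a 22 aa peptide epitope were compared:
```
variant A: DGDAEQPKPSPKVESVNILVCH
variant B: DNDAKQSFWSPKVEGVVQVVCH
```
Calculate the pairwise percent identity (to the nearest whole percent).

Mismatches at positions 2, 5, 7, 8, 9, 15, 17, 18, 19 (1-based): 9 of 22.
Identical positions: 13/22 = 59.09% → 59%.

59%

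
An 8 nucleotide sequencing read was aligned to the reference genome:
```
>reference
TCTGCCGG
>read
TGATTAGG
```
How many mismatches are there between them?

The sequences differ at sites 2, 3, 4, 5, 6 (1-based) — 5 in total.

5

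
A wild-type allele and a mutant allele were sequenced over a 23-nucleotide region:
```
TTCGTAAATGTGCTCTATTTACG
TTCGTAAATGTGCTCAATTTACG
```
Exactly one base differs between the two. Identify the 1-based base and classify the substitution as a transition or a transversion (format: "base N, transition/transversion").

base 16, transversion

The sequences differ only at base 16: T→A (pyrimidine→purine), a transversion.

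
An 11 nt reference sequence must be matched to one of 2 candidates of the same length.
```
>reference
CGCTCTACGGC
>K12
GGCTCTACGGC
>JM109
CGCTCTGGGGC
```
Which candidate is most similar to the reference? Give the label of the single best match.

K12 differs at 1 base; JM109 differs at 2 bases. The closest is K12.

K12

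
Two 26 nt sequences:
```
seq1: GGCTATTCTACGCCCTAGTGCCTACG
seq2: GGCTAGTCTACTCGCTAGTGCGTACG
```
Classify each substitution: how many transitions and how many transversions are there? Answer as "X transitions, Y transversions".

Mismatches (1-based):
base 6: T→G (pyrimidine→purine, transversion)
base 12: G→T (purine→pyrimidine, transversion)
base 14: C→G (pyrimidine→purine, transversion)
base 22: C→G (pyrimidine→purine, transversion)

0 transitions, 4 transversions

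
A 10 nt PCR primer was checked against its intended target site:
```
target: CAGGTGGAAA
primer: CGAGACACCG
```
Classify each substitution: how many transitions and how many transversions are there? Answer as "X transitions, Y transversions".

4 transitions, 4 transversions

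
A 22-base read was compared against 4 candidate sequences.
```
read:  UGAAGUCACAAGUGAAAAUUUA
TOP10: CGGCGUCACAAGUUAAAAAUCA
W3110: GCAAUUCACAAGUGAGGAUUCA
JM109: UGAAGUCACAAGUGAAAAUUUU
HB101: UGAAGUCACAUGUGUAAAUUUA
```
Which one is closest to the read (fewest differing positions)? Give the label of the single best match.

JM109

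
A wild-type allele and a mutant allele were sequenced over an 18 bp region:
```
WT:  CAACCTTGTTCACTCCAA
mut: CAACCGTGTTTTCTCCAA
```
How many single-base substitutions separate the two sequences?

The sequences differ at positions 6, 11, 12 (1-based) — 3 in total.

3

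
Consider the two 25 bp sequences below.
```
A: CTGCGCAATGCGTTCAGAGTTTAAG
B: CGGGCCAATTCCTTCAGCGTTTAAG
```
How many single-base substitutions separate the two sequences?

Comparing position by position, 6 positions differ: 2 (T/G), 4 (C/G), 5 (G/C), 10 (G/T), 12 (G/C), 18 (A/C).

6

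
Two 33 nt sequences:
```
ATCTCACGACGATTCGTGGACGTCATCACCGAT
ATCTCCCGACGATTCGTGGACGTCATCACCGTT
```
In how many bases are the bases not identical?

Comparing position by position, 2 bases differ: 6 (A/C), 32 (A/T).

2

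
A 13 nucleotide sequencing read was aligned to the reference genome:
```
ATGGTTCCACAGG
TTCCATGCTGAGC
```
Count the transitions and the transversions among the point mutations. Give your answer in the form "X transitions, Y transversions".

0 transitions, 8 transversions

Transitions (purine↔purine or pyrimidine↔pyrimidine): none.
Transversions (purine↔pyrimidine): 1 A→T, 3 G→C, 4 G→C, 5 T→A, 7 C→G, 9 A→T, 10 C→G, 13 G→C.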